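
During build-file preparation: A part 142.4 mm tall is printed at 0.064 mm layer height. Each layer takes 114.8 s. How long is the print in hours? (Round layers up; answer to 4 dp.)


Layers = ceil(142.4/0.064) = 2225
t = 2225 * 114.8 / 3600 = 70.9528 hrs


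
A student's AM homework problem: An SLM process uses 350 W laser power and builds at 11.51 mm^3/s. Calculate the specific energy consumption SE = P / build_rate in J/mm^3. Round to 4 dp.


SE = 350 / 11.51 = 30.4083 J/mm^3


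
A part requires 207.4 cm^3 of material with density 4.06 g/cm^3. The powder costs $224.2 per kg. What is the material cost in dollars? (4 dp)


Mass = 207.4*4.06/1000 = 0.842044 kg
Cost = 0.842044 * 224.2 = 188.7863 $


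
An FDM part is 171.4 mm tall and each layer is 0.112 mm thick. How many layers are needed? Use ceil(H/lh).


Layers = ceil(171.4/0.112) = 1531


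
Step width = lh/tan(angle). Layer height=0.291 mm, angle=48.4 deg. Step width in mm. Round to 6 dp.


step = 0.291 / tan(48.4) = 0.258362 mm


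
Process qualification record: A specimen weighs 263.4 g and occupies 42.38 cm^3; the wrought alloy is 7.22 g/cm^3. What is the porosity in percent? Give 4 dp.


rho_part = 263.4 / 42.38 = 6.21519585 g/cm^3
Porosity = (1 - 6.21519585/7.22)*100 = 13.917 %


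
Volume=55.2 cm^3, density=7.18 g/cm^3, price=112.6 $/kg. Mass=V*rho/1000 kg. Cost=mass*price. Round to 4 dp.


Mass = 55.2*7.18/1000 = 0.396336 kg
Cost = 0.396336 * 112.6 = 44.6274 $


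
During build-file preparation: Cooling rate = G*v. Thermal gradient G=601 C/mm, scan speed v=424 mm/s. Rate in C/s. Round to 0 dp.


CR = 601 * 424 = 254824 C/s


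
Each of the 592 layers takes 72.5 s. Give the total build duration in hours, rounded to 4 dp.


t = 592 * 72.5 / 3600 = 11.9222 hrs


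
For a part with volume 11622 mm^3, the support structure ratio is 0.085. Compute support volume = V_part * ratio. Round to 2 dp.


V_support = 11622 * 0.085 = 987.87 mm^3


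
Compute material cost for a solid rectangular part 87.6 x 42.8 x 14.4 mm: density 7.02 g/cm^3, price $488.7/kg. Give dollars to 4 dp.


V = 87.6 * 42.8 * 14.4 = 53989.632 mm^3 = 53.989632 cm^3
Mass = 53.989632 * 7.02 / 1000 = 0.37900722 kg
Cost = 0.37900722 * 488.7 = 185.2208 $


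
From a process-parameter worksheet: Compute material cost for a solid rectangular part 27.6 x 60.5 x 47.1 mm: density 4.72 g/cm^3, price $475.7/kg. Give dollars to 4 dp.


V = 27.6 * 60.5 * 47.1 = 78647.58 mm^3 = 78.64758 cm^3
Mass = 78.64758 * 4.72 / 1000 = 0.37121658 kg
Cost = 0.37121658 * 475.7 = 176.5877 $


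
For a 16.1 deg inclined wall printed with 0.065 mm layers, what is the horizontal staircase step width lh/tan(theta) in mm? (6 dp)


step = 0.065 / tan(16.1) = 0.225198 mm


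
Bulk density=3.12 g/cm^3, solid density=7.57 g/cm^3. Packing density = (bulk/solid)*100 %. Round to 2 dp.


Packing = (3.12/7.57)*100 = 41.22 %


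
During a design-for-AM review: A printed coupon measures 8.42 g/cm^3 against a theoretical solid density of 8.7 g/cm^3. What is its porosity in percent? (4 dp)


Porosity = (1-8.42/8.7)*100 = 3.2184 %


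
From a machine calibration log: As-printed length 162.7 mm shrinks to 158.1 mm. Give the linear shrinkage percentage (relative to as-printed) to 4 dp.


Shrinkage = ((162.7-158.1)/162.7)*100 = 2.8273 %


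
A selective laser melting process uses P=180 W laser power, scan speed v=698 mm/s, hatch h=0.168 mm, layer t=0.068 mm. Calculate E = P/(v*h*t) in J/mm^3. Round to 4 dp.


E = 180 / (698*0.168*0.068) = 22.5735 J/mm^3


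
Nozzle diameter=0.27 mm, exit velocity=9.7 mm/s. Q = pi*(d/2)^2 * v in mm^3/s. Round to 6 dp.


A = pi*(0.27/2)^2 = 0.05725553 mm^2
Q = 0.05725553 * 9.7 = 0.555379 mm^3/s


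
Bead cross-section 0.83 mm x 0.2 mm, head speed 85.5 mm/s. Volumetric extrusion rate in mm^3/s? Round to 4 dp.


Rate = 0.83 * 0.2 * 85.5 = 14.193 mm^3/s


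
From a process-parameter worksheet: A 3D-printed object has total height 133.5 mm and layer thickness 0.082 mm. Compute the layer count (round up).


Layers = ceil(133.5/0.082) = 1629


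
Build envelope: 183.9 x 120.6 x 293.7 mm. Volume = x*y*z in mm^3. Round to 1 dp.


V = 183.9 * 120.6 * 293.7 = 6513778.5 mm^3


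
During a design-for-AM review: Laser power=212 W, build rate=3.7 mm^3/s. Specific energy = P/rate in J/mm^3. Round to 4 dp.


SE = 212 / 3.7 = 57.2973 J/mm^3


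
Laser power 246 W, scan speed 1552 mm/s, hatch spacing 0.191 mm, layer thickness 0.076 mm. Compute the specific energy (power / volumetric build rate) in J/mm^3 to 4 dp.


Build rate = 1552 * 0.191 * 0.076 = 22.528832 mm^3/s
SE = 246 / 22.528832 = 10.9193 J/mm^3


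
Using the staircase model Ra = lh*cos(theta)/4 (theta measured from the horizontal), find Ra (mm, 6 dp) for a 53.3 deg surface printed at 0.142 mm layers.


Ra = 0.142 * cos(53.3) / 4 = 0.021216 mm


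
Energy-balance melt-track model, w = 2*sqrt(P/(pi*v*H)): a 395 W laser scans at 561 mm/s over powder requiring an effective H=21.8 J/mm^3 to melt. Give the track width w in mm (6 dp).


w = 2*sqrt(395/(pi*561*21.8)) = 0.202789 mm


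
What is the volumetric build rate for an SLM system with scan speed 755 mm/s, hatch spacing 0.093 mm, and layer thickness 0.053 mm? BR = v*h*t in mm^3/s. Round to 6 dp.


Rate = 755 * 0.093 * 0.053 = 3.721395 mm^3/s


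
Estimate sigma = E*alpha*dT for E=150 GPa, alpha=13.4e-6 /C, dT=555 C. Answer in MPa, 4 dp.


sigma = 150*1000 * 13.4e-6 * 555 = 1115.55 MPa


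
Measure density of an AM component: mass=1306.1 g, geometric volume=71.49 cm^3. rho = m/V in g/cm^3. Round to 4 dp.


rho = 1306.1 / 71.49 = 18.2697 g/cm^3


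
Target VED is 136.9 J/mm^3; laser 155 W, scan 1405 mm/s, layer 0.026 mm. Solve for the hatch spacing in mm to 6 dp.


h = 155 / (136.9*1405*0.026) = 0.030994 mm


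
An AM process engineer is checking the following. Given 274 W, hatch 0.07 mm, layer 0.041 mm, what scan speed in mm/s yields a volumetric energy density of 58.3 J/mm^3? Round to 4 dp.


v = 274 / (58.3*0.07*0.041) = 1637.5709 mm/s


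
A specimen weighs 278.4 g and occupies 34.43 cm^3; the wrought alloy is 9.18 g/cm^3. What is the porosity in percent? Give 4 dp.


rho_part = 278.4 / 34.43 = 8.08597154 g/cm^3
Porosity = (1 - 8.08597154/9.18)*100 = 11.9175 %


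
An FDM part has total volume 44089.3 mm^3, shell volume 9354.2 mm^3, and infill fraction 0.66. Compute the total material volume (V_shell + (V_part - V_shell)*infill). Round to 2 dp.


V_infill = (44089.3 - 9354.2) * 0.66 = 22925.17
V_total = 9354.2 + 22925.17 = 32279.37 mm^3


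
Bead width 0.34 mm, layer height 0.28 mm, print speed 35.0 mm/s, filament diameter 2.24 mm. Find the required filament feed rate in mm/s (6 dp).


Q = 0.34 * 0.28 * 35.0 = 3.332 mm^3/s
A_fil = pi*(2.24/2)^2 = 3.94081382 mm^2
v_feed = 3.332 / 3.94081382 = 0.845511 mm/s


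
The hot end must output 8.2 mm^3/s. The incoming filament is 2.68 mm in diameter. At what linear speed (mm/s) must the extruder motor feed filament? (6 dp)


A = pi*(2.68/2)^2 = 5.641044
v = 8.2 / 5.641044 = 1.453632 mm/s


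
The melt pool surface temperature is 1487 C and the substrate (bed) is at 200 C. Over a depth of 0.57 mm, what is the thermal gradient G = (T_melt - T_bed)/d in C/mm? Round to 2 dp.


G = (1487-200)/0.57 = 2257.89 C/mm


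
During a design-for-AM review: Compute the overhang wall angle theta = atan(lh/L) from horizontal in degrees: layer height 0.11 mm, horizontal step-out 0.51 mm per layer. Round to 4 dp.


angle = atan(0.11/0.51) = 12.1715 degrees


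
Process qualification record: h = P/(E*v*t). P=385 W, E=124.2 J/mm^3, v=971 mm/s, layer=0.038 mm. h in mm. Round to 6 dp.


h = 385 / (124.2*971*0.038) = 0.084011 mm


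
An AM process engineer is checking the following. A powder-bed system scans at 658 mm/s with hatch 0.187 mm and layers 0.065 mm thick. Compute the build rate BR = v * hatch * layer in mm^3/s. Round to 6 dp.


Rate = 658 * 0.187 * 0.065 = 7.99799 mm^3/s


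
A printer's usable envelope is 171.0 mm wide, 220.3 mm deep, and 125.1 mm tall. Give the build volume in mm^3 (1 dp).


V = 171.0 * 220.3 * 125.1 = 4712679.6 mm^3


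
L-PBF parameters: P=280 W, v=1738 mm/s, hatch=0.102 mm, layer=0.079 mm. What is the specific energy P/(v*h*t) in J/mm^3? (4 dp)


Build rate = 1738 * 0.102 * 0.079 = 14.004804 mm^3/s
SE = 280 / 14.004804 = 19.9931 J/mm^3


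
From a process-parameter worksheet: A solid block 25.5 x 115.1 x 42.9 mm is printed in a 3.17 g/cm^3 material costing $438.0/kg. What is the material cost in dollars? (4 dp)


V = 25.5 * 115.1 * 42.9 = 125913.645 mm^3 = 125.913645 cm^3
Mass = 125.913645 * 3.17 / 1000 = 0.39914625 kg
Cost = 0.39914625 * 438.0 = 174.8261 $


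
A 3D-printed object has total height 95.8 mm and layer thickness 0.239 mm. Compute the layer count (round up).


Layers = ceil(95.8/0.239) = 401


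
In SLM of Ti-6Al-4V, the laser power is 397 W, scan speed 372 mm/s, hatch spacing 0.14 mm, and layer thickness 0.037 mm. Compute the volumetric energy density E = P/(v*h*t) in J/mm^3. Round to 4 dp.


E = 397 / (372*0.14*0.037) = 206.024 J/mm^3


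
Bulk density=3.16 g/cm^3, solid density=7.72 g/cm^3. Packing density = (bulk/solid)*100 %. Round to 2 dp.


Packing = (3.16/7.72)*100 = 40.93 %


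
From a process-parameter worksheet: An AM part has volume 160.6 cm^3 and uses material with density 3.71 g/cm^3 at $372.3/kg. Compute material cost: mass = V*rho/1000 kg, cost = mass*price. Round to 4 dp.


Mass = 160.6*3.71/1000 = 0.595826 kg
Cost = 0.595826 * 372.3 = 221.826 $


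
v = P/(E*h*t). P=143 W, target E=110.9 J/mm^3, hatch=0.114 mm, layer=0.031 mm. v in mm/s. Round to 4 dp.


v = 143 / (110.9*0.114*0.031) = 364.8698 mm/s


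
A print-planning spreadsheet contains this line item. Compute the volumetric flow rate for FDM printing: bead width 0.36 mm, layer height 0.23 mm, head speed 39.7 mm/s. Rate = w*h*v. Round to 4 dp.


Rate = 0.36 * 0.23 * 39.7 = 3.2872 mm^3/s


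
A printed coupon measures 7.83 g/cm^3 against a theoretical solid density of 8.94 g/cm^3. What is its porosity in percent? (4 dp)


Porosity = (1-7.83/8.94)*100 = 12.4161 %


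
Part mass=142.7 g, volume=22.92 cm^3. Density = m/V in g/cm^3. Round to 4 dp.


rho = 142.7 / 22.92 = 6.226 g/cm^3


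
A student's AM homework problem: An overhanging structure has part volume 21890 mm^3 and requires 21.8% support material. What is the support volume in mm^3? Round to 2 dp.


V_support = 21890 * 0.218 = 4772.02 mm^3


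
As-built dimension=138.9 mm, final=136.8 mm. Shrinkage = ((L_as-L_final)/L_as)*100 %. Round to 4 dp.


Shrinkage = ((138.9-136.8)/138.9)*100 = 1.5119 %


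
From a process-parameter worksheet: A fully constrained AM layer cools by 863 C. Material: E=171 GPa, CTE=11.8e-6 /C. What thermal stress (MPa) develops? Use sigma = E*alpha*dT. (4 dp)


sigma = 171*1000 * 11.8e-6 * 863 = 1741.3614 MPa


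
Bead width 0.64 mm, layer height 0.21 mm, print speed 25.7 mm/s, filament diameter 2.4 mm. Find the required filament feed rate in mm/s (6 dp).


Q = 0.64 * 0.21 * 25.7 = 3.45408 mm^3/s
A_fil = pi*(2.4/2)^2 = 4.52389342 mm^2
v_feed = 3.45408 / 4.52389342 = 0.763519 mm/s


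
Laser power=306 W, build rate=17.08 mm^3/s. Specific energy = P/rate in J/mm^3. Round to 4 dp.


SE = 306 / 17.08 = 17.9157 J/mm^3


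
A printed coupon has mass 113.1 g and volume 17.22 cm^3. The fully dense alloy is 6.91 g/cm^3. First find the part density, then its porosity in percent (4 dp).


rho_part = 113.1 / 17.22 = 6.56794425 g/cm^3
Porosity = (1 - 6.56794425/6.91)*100 = 4.9502 %


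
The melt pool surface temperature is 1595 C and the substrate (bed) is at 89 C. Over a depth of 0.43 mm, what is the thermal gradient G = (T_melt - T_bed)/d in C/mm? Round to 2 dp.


G = (1595-89)/0.43 = 3502.33 C/mm


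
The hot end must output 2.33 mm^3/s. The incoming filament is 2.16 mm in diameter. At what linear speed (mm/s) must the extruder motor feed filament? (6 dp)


A = pi*(2.16/2)^2 = 3.664354
v = 2.33 / 3.664354 = 0.635856 mm/s


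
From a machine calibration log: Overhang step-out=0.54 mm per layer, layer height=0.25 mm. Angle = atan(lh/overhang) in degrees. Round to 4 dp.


angle = atan(0.25/0.54) = 24.8424 degrees


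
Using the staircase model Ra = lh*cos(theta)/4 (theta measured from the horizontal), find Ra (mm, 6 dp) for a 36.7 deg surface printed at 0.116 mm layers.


Ra = 0.116 * cos(36.7) / 4 = 0.023251 mm


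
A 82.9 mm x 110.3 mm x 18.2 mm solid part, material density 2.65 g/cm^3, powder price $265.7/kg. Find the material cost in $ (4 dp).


V = 82.9 * 110.3 * 18.2 = 166418.434 mm^3 = 166.418434 cm^3
Mass = 166.418434 * 2.65 / 1000 = 0.44100885 kg
Cost = 0.44100885 * 265.7 = 117.1761 $


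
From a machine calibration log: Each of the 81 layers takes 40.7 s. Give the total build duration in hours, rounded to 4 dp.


t = 81 * 40.7 / 3600 = 0.9158 hrs


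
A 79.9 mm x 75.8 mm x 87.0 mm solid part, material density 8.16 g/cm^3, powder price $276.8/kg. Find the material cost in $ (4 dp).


V = 79.9 * 75.8 * 87.0 = 526908.54 mm^3 = 526.90854 cm^3
Mass = 526.90854 * 8.16 / 1000 = 4.29957369 kg
Cost = 4.29957369 * 276.8 = 1190.122 $


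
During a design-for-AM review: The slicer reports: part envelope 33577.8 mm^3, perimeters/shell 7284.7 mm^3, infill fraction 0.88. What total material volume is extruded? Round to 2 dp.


V_infill = (33577.8 - 7284.7) * 0.88 = 23137.93
V_total = 7284.7 + 23137.93 = 30422.63 mm^3


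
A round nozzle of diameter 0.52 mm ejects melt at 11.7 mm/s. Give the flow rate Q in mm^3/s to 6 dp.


A = pi*(0.52/2)^2 = 0.21237166 mm^2
Q = 0.21237166 * 11.7 = 2.484748 mm^3/s


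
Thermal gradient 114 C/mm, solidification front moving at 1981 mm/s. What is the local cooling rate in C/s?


CR = 114 * 1981 = 225834 C/s


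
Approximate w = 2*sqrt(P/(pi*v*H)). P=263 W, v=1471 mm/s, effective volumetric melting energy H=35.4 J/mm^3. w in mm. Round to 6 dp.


w = 2*sqrt(263/(pi*1471*35.4)) = 0.080191 mm


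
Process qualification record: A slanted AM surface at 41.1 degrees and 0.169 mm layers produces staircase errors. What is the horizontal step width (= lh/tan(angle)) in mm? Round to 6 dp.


step = 0.169 / tan(41.1) = 0.193728 mm


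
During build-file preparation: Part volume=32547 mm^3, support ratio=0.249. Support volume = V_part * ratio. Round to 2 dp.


V_support = 32547 * 0.249 = 8104.2 mm^3


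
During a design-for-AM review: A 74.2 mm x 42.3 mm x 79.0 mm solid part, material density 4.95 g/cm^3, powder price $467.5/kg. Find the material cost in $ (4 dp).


V = 74.2 * 42.3 * 79.0 = 247954.14 mm^3 = 247.95414 cm^3
Mass = 247.95414 * 4.95 / 1000 = 1.22737299 kg
Cost = 1.22737299 * 467.5 = 573.7969 $


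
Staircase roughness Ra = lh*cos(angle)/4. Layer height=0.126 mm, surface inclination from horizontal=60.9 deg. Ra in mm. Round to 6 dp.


Ra = 0.126 * cos(60.9) / 4 = 0.01532 mm


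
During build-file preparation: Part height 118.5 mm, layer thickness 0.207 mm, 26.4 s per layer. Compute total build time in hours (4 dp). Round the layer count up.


Layers = ceil(118.5/0.207) = 573
t = 573 * 26.4 / 3600 = 4.202 hrs


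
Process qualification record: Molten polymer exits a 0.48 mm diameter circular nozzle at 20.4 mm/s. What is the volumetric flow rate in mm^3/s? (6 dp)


A = pi*(0.48/2)^2 = 0.18095574 mm^2
Q = 0.18095574 * 20.4 = 3.691497 mm^3/s


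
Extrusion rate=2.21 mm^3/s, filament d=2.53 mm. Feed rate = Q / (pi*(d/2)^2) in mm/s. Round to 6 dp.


A = pi*(2.53/2)^2 = 5.027255
v = 2.21 / 5.027255 = 0.439604 mm/s


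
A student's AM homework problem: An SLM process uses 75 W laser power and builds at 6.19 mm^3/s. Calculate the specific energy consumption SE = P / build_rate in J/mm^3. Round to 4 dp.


SE = 75 / 6.19 = 12.1163 J/mm^3


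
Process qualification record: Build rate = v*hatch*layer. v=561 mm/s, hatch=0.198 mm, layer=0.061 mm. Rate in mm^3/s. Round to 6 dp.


Rate = 561 * 0.198 * 0.061 = 6.775758 mm^3/s


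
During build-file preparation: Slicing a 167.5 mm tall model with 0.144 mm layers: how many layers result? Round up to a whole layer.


Layers = ceil(167.5/0.144) = 1164


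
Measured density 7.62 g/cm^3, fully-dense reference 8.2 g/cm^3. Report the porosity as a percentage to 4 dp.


Porosity = (1-7.62/8.2)*100 = 7.0732 %


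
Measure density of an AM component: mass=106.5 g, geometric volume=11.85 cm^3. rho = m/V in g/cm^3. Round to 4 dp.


rho = 106.5 / 11.85 = 8.9873 g/cm^3


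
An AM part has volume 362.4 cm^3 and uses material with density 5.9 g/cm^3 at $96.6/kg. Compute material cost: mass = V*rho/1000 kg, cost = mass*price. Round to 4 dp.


Mass = 362.4*5.9/1000 = 2.13816 kg
Cost = 2.13816 * 96.6 = 206.5463 $


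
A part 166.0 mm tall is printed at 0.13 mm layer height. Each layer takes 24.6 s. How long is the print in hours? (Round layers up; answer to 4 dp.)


Layers = ceil(166.0/0.13) = 1277
t = 1277 * 24.6 / 3600 = 8.7262 hrs


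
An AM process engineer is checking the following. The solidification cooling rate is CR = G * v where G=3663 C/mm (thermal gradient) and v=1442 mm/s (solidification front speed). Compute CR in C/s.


CR = 3663 * 1442 = 5282046 C/s


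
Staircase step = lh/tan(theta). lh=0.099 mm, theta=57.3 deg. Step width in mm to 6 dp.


step = 0.099 / tan(57.3) = 0.063557 mm


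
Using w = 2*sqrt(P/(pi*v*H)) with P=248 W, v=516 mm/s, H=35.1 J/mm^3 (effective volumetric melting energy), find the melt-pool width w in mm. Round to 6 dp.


w = 2*sqrt(248/(pi*516*35.1)) = 0.132039 mm


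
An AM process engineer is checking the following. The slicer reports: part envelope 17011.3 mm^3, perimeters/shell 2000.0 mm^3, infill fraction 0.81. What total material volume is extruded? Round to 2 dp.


V_infill = (17011.3 - 2000.0) * 0.81 = 12159.15
V_total = 2000.0 + 12159.15 = 14159.15 mm^3


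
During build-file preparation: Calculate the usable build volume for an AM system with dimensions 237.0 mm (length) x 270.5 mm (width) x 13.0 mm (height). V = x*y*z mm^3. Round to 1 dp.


V = 237.0 * 270.5 * 13.0 = 833410.5 mm^3


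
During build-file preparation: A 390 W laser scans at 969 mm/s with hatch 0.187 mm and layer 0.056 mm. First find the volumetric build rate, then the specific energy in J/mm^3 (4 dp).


Build rate = 969 * 0.187 * 0.056 = 10.147368 mm^3/s
SE = 390 / 10.147368 = 38.4336 J/mm^3


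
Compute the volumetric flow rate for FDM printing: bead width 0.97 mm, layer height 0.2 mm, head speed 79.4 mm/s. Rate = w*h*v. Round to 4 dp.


Rate = 0.97 * 0.2 * 79.4 = 15.4036 mm^3/s


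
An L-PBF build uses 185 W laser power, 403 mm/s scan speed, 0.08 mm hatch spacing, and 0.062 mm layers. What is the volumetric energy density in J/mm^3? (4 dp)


E = 185 / (403*0.08*0.062) = 92.5518 J/mm^3


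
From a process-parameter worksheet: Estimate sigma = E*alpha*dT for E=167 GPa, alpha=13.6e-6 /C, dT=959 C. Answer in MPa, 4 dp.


sigma = 167*1000 * 13.6e-6 * 959 = 2178.0808 MPa


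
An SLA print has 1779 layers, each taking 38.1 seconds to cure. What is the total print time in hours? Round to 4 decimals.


t = 1779 * 38.1 / 3600 = 18.8278 hrs


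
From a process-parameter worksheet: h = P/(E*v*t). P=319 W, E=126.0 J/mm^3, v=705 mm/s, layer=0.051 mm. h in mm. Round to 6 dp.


h = 319 / (126.0*705*0.051) = 0.070414 mm


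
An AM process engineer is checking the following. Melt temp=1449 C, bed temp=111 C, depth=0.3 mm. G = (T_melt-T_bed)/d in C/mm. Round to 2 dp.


G = (1449-111)/0.3 = 4460.0 C/mm


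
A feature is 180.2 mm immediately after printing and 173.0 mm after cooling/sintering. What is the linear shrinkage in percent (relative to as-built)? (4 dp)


Shrinkage = ((180.2-173.0)/180.2)*100 = 3.9956 %


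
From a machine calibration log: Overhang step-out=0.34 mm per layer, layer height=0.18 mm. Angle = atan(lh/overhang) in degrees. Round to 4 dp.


angle = atan(0.18/0.34) = 27.8973 degrees


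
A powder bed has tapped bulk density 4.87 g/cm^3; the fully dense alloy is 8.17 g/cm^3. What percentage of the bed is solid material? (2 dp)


Packing = (4.87/8.17)*100 = 59.61 %


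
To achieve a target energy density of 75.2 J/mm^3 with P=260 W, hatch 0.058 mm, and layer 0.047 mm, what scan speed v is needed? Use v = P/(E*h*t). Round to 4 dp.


v = 260 / (75.2*0.058*0.047) = 1268.3224 mm/s


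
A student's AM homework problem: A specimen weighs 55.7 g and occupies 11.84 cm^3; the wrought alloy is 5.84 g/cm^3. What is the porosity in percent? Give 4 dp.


rho_part = 55.7 / 11.84 = 4.70439189 g/cm^3
Porosity = (1 - 4.70439189/5.84)*100 = 19.4453 %


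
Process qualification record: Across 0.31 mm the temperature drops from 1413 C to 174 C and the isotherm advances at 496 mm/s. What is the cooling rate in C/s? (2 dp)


G = (1413-174)/0.31 = 3996.77419355 C/mm
CR = 3996.77419355 * 496 = 1982400.0 C/s


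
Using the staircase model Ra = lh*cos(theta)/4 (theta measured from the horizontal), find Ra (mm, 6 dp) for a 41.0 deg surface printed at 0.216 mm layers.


Ra = 0.216 * cos(41.0) / 4 = 0.040754 mm


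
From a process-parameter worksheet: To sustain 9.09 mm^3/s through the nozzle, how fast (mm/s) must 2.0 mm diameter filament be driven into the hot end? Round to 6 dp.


A = pi*(2.0/2)^2 = 3.141593
v = 9.09 / 3.141593 = 2.893437 mm/s


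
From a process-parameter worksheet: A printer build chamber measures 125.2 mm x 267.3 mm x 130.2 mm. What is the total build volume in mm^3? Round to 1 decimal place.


V = 125.2 * 267.3 * 130.2 = 4357268.0 mm^3


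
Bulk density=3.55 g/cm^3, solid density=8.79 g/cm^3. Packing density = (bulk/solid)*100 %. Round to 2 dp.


Packing = (3.55/8.79)*100 = 40.39 %


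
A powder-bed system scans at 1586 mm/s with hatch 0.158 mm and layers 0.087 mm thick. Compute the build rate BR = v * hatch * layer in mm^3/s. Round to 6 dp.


Rate = 1586 * 0.158 * 0.087 = 21.801156 mm^3/s


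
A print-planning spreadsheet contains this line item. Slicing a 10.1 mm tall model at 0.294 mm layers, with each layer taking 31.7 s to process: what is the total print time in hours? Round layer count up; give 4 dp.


Layers = ceil(10.1/0.294) = 35
t = 35 * 31.7 / 3600 = 0.3082 hrs


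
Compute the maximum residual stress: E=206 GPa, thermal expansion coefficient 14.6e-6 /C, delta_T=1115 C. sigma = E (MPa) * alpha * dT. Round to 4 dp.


sigma = 206*1000 * 14.6e-6 * 1115 = 3353.474 MPa


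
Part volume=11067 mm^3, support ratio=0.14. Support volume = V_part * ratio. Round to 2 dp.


V_support = 11067 * 0.14 = 1549.38 mm^3


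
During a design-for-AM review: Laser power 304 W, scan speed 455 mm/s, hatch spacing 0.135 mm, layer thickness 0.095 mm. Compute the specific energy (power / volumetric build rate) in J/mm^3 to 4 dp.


Build rate = 455 * 0.135 * 0.095 = 5.835375 mm^3/s
SE = 304 / 5.835375 = 52.0961 J/mm^3


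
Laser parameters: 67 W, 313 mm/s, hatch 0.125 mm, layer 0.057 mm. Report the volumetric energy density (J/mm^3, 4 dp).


E = 67 / (313*0.125*0.057) = 30.0432 J/mm^3


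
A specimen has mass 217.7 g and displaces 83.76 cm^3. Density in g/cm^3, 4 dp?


rho = 217.7 / 83.76 = 2.5991 g/cm^3


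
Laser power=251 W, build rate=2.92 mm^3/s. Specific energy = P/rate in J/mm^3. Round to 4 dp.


SE = 251 / 2.92 = 85.9589 J/mm^3


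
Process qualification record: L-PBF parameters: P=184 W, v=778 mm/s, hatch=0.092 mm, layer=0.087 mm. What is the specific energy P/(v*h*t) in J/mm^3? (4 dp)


Build rate = 778 * 0.092 * 0.087 = 6.227112 mm^3/s
SE = 184 / 6.227112 = 29.5482 J/mm^3


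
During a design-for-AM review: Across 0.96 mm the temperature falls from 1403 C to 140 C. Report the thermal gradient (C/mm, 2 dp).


G = (1403-140)/0.96 = 1315.63 C/mm


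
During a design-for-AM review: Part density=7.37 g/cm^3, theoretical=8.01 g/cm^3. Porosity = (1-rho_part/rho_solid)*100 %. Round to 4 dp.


Porosity = (1-7.37/8.01)*100 = 7.99 %


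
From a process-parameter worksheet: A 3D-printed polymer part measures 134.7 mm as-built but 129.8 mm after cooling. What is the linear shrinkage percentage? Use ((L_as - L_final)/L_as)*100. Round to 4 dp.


Shrinkage = ((134.7-129.8)/134.7)*100 = 3.6377 %


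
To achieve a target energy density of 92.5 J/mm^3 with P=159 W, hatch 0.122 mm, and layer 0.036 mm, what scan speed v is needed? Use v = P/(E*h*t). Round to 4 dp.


v = 159 / (92.5*0.122*0.036) = 391.375 mm/s


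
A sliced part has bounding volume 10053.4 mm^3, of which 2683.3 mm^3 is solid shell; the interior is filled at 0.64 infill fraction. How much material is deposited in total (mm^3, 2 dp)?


V_infill = (10053.4 - 2683.3) * 0.64 = 4716.86
V_total = 2683.3 + 4716.86 = 7400.16 mm^3


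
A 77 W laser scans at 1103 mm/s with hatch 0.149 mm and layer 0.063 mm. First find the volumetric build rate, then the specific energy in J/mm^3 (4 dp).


Build rate = 1103 * 0.149 * 0.063 = 10.353861 mm^3/s
SE = 77 / 10.353861 = 7.4368 J/mm^3


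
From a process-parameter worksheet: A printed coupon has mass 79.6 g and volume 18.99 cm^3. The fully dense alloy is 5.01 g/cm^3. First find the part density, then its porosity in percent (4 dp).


rho_part = 79.6 / 18.99 = 4.19167983 g/cm^3
Porosity = (1 - 4.19167983/5.01)*100 = 16.3337 %


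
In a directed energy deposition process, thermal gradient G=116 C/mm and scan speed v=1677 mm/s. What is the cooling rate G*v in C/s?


CR = 116 * 1677 = 194532 C/s


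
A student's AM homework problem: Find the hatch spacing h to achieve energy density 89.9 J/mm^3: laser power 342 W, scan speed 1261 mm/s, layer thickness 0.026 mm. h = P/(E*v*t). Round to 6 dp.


h = 342 / (89.9*1261*0.026) = 0.116032 mm


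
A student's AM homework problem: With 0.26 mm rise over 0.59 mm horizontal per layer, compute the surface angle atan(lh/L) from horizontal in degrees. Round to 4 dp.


angle = atan(0.26/0.59) = 23.782 degrees


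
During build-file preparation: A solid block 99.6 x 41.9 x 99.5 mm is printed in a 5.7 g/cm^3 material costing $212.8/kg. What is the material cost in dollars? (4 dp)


V = 99.6 * 41.9 * 99.5 = 415237.38 mm^3 = 415.23738 cm^3
Mass = 415.23738 * 5.7 / 1000 = 2.36685307 kg
Cost = 2.36685307 * 212.8 = 503.6663 $


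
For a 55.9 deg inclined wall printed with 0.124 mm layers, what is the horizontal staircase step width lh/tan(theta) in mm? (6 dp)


step = 0.124 / tan(55.9) = 0.083954 mm


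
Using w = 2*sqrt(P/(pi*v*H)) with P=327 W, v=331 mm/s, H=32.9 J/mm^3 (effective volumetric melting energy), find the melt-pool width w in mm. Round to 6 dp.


w = 2*sqrt(327/(pi*331*32.9)) = 0.195532 mm


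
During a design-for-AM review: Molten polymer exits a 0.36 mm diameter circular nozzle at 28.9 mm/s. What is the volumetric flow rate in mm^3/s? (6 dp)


A = pi*(0.36/2)^2 = 0.1017876 mm^2
Q = 0.1017876 * 28.9 = 2.941662 mm^3/s


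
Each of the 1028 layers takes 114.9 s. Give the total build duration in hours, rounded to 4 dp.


t = 1028 * 114.9 / 3600 = 32.8103 hrs


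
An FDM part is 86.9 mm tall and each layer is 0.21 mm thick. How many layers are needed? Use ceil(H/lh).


Layers = ceil(86.9/0.21) = 414


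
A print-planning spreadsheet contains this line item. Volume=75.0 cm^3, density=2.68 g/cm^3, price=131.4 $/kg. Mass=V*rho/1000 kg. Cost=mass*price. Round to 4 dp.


Mass = 75.0*2.68/1000 = 0.201 kg
Cost = 0.201 * 131.4 = 26.4114 $


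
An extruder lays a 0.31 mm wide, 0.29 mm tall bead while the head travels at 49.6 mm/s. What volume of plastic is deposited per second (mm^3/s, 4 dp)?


Rate = 0.31 * 0.29 * 49.6 = 4.459 mm^3/s


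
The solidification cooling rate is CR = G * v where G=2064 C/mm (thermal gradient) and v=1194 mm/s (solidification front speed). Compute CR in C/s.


CR = 2064 * 1194 = 2464416 C/s


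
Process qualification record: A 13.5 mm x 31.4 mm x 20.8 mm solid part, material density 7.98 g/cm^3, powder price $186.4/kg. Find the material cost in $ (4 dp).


V = 13.5 * 31.4 * 20.8 = 8817.12 mm^3 = 8.81712 cm^3
Mass = 8.81712 * 7.98 / 1000 = 0.07036062 kg
Cost = 0.07036062 * 186.4 = 13.1152 $


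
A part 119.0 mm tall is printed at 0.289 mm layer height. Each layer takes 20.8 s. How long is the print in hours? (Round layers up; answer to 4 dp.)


Layers = ceil(119.0/0.289) = 412
t = 412 * 20.8 / 3600 = 2.3804 hrs


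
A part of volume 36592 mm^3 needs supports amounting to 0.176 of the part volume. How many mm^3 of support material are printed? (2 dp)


V_support = 36592 * 0.176 = 6440.19 mm^3


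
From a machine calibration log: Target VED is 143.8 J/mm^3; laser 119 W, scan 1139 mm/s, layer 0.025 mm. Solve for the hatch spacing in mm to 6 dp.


h = 119 / (143.8*1139*0.025) = 0.029062 mm


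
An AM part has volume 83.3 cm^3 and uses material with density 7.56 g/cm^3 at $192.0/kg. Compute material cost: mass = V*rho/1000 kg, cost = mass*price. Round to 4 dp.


Mass = 83.3*7.56/1000 = 0.629748 kg
Cost = 0.629748 * 192.0 = 120.9116 $


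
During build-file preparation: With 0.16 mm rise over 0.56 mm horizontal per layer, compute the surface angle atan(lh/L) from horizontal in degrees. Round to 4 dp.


angle = atan(0.16/0.56) = 15.9454 degrees


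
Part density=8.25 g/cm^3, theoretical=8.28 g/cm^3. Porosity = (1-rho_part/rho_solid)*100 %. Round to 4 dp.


Porosity = (1-8.25/8.28)*100 = 0.3623 %


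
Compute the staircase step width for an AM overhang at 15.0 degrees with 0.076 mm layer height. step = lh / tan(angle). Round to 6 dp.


step = 0.076 / tan(15.0) = 0.283636 mm


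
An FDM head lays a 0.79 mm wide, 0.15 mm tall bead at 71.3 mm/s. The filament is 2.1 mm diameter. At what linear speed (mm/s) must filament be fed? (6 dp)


Q = 0.79 * 0.15 * 71.3 = 8.44905 mm^3/s
A_fil = pi*(2.1/2)^2 = 3.4636059 mm^2
v_feed = 8.44905 / 3.4636059 = 2.43938 mm/s


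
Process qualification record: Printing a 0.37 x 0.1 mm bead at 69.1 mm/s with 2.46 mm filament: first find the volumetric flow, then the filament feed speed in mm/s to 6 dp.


Q = 0.37 * 0.1 * 69.1 = 2.5567 mm^3/s
A_fil = pi*(2.46/2)^2 = 4.75291553 mm^2
v_feed = 2.5567 / 4.75291553 = 0.537922 mm/s


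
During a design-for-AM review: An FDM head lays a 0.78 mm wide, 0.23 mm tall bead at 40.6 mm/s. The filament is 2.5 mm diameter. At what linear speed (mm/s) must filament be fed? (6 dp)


Q = 0.78 * 0.23 * 40.6 = 7.28364 mm^3/s
A_fil = pi*(2.5/2)^2 = 4.90873852 mm^2
v_feed = 7.28364 / 4.90873852 = 1.483811 mm/s


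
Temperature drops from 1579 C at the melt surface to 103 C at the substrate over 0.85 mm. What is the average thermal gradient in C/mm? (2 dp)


G = (1579-103)/0.85 = 1736.47 C/mm


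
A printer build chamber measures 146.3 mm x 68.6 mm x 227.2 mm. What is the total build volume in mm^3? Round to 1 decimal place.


V = 146.3 * 68.6 * 227.2 = 2280220.1 mm^3


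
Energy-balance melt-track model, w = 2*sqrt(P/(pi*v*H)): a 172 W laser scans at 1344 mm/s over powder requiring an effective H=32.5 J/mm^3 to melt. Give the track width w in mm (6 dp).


w = 2*sqrt(172/(pi*1344*32.5)) = 0.070807 mm


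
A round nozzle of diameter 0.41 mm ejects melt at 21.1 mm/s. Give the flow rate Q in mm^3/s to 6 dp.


A = pi*(0.41/2)^2 = 0.13202543 mm^2
Q = 0.13202543 * 21.1 = 2.785737 mm^3/s


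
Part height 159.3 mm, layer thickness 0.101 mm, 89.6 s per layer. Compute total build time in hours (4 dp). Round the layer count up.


Layers = ceil(159.3/0.101) = 1578
t = 1578 * 89.6 / 3600 = 39.2747 hrs


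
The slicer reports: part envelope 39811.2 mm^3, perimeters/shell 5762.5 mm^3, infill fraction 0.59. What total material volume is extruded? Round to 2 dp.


V_infill = (39811.2 - 5762.5) * 0.59 = 20088.73
V_total = 5762.5 + 20088.73 = 25851.23 mm^3


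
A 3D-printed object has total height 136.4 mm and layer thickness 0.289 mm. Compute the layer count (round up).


Layers = ceil(136.4/0.289) = 472


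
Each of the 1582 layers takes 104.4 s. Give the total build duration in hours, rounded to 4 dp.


t = 1582 * 104.4 / 3600 = 45.878 hrs


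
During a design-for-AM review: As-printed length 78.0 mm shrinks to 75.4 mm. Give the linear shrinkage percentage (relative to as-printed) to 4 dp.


Shrinkage = ((78.0-75.4)/78.0)*100 = 3.3333 %


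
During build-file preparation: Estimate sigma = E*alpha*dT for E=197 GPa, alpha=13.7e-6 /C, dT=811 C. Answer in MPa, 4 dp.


sigma = 197*1000 * 13.7e-6 * 811 = 2188.8079 MPa


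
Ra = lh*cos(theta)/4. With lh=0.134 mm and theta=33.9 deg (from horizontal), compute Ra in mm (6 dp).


Ra = 0.134 * cos(33.9) / 4 = 0.027805 mm


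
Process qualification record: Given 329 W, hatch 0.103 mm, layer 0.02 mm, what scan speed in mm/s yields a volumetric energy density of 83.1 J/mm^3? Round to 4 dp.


v = 329 / (83.1*0.103*0.02) = 1921.8861 mm/s


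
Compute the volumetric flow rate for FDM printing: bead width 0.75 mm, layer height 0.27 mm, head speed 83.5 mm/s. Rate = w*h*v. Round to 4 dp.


Rate = 0.75 * 0.27 * 83.5 = 16.9088 mm^3/s


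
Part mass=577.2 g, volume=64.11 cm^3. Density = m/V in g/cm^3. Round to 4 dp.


rho = 577.2 / 64.11 = 9.0033 g/cm^3


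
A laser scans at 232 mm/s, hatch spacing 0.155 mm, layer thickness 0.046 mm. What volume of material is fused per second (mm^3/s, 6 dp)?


Rate = 232 * 0.155 * 0.046 = 1.65416 mm^3/s


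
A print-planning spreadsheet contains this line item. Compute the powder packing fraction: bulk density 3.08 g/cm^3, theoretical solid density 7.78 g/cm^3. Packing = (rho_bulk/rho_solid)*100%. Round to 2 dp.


Packing = (3.08/7.78)*100 = 39.59 %


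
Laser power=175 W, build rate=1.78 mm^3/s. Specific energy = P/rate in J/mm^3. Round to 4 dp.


SE = 175 / 1.78 = 98.3146 J/mm^3


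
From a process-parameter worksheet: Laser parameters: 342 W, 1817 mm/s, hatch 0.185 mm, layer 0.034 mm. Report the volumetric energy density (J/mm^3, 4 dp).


E = 342 / (1817*0.185*0.034) = 29.9241 J/mm^3


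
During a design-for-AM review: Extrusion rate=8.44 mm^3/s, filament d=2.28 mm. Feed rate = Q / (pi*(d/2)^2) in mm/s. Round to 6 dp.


A = pi*(2.28/2)^2 = 4.082814
v = 8.44 / 4.082814 = 2.067202 mm/s


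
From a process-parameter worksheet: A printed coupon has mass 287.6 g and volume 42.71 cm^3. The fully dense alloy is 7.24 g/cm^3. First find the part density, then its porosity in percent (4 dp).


rho_part = 287.6 / 42.71 = 6.733786 g/cm^3
Porosity = (1 - 6.733786/7.24)*100 = 6.9919 %


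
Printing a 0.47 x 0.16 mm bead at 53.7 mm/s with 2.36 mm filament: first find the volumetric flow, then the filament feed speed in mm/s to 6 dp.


Q = 0.47 * 0.16 * 53.7 = 4.03824 mm^3/s
A_fil = pi*(2.36/2)^2 = 4.37435361 mm^2
v_feed = 4.03824 / 4.37435361 = 0.923163 mm/s


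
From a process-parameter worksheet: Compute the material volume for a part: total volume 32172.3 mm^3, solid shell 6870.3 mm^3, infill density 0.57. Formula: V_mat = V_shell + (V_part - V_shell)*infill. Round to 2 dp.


V_infill = (32172.3 - 6870.3) * 0.57 = 14422.14
V_total = 6870.3 + 14422.14 = 21292.44 mm^3


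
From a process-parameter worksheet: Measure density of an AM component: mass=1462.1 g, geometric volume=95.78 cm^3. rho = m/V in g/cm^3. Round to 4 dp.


rho = 1462.1 / 95.78 = 15.2652 g/cm^3


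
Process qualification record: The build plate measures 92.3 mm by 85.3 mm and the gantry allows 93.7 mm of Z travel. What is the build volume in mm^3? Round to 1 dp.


V = 92.3 * 85.3 * 93.7 = 737717.9 mm^3


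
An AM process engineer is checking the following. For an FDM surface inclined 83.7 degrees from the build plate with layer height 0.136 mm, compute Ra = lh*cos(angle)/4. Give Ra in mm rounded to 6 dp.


Ra = 0.136 * cos(83.7) / 4 = 0.003731 mm


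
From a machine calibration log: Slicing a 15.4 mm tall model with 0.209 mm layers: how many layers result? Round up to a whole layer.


Layers = ceil(15.4/0.209) = 74


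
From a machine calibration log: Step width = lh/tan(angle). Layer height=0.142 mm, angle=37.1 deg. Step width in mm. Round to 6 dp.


step = 0.142 / tan(37.1) = 0.187758 mm


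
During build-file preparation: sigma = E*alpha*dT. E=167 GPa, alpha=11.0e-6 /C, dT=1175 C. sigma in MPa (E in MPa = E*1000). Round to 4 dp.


sigma = 167*1000 * 11.0e-6 * 1175 = 2158.475 MPa


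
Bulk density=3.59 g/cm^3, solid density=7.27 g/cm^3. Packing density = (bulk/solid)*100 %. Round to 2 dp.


Packing = (3.59/7.27)*100 = 49.38 %


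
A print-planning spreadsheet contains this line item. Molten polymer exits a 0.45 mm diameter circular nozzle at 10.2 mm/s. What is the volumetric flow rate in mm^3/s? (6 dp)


A = pi*(0.45/2)^2 = 0.15904313 mm^2
Q = 0.15904313 * 10.2 = 1.62224 mm^3/s


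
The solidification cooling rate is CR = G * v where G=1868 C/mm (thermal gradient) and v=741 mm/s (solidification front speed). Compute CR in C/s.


CR = 1868 * 741 = 1384188 C/s


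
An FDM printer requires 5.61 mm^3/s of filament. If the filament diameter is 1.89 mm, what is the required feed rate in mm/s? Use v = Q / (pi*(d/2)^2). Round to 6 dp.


A = pi*(1.89/2)^2 = 2.805521
v = 5.61 / 2.805521 = 1.999629 mm/s


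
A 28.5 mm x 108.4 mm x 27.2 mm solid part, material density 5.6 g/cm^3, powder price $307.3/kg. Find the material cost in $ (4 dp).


V = 28.5 * 108.4 * 27.2 = 84031.68 mm^3 = 84.03168 cm^3
Mass = 84.03168 * 5.6 / 1000 = 0.47057741 kg
Cost = 0.47057741 * 307.3 = 144.6084 $


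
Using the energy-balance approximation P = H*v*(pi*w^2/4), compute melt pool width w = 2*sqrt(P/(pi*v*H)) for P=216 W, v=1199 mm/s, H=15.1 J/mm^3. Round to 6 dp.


w = 2*sqrt(216/(pi*1199*15.1)) = 0.123249 mm


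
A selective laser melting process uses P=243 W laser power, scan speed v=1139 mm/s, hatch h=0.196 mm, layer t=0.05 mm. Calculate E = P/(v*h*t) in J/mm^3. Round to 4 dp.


E = 243 / (1139*0.196*0.05) = 21.7699 J/mm^3


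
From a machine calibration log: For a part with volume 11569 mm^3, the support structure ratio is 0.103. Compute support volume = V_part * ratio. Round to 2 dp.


V_support = 11569 * 0.103 = 1191.61 mm^3


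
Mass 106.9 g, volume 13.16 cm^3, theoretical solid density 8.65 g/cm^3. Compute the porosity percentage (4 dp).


rho_part = 106.9 / 13.16 = 8.1231003 g/cm^3
Porosity = (1 - 8.1231003/8.65)*100 = 6.0913 %


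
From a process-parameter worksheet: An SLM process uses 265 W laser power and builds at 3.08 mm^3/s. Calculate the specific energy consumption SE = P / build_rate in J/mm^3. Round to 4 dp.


SE = 265 / 3.08 = 86.039 J/mm^3


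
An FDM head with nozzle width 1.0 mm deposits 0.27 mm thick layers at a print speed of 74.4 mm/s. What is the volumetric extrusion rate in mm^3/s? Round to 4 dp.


Rate = 1.0 * 0.27 * 74.4 = 20.088 mm^3/s


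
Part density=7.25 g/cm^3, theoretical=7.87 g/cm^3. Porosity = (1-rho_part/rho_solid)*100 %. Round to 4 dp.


Porosity = (1-7.25/7.87)*100 = 7.878 %


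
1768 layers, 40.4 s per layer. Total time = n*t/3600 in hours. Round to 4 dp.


t = 1768 * 40.4 / 3600 = 19.8409 hrs


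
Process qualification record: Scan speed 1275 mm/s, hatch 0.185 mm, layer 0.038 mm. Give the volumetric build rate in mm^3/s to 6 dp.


Rate = 1275 * 0.185 * 0.038 = 8.96325 mm^3/s


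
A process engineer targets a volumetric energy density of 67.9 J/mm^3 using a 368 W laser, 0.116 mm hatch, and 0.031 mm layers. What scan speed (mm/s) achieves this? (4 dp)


v = 368 / (67.9*0.116*0.031) = 1507.1565 mm/s
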